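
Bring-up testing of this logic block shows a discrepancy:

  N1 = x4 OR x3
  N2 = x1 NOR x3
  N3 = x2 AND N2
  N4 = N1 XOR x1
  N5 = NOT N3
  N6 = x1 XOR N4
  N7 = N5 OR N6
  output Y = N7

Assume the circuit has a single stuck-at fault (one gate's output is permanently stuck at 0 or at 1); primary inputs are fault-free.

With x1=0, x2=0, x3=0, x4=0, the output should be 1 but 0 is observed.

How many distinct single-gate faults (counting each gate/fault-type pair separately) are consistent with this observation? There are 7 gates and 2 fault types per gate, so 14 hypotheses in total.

3

Fault-free: N1=0, N2=1, N3=0, N4=0, N5=1, N6=0, N7=1 → 1. Observed 0.
  N1 stuck-at-0: output 1 ✗
  N1 stuck-at-1: output 1 ✗
  N2 stuck-at-0: output 1 ✗
  N2 stuck-at-1: output 1 ✗
  N3 stuck-at-0: output 1 ✗
  N3 stuck-at-1: output 0 ✓
  N4 stuck-at-0: output 1 ✗
  N4 stuck-at-1: output 1 ✗
  N5 stuck-at-0: output 0 ✓
  N5 stuck-at-1: output 1 ✗
  N6 stuck-at-0: output 1 ✗
  N6 stuck-at-1: output 1 ✗
  N7 stuck-at-0: output 0 ✓
  N7 stuck-at-1: output 1 ✗
Consistent faults: {N3 stuck-at-1, N5 stuck-at-0, N7 stuck-at-0} — 3 in all.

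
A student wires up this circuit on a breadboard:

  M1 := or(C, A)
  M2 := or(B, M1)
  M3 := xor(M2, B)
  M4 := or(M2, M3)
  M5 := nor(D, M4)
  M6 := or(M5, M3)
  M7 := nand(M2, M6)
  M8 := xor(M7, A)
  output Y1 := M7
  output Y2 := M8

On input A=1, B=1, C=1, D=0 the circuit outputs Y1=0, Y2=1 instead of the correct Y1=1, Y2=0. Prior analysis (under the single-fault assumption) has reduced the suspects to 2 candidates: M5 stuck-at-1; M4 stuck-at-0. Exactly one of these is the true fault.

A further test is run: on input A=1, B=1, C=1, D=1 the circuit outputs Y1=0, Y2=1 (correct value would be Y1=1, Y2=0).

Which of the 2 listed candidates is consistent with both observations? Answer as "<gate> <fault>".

M5 stuck-at-1

Evaluate each candidate on input A=1, B=1, C=1, D=1:
  M5 stuck-at-1: M1=1, M2=1, M3=0, M4=1, M5=1 [stuck-at-1], M6=1, M7=0, M8=1 → Y1=0, Y2=1 — matches
  M4 stuck-at-0: M1=1, M2=1, M3=0, M4=0 [stuck-at-0], M5=0, M6=0, M7=1, M8=0 → Y1=1, Y2=0 — eliminated
Only M5 stuck-at-1 reproduces the observed Y1=0, Y2=1.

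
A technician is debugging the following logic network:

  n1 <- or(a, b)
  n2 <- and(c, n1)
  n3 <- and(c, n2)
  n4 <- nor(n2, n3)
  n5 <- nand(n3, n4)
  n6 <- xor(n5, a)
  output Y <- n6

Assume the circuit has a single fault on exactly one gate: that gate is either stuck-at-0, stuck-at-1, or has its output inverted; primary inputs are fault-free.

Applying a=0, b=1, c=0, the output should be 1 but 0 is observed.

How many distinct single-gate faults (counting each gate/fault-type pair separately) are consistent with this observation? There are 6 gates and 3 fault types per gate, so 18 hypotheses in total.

4

Fault-free: n1=1, n2=0, n3=0, n4=1, n5=1, n6=1 → 1. Observed 0.
  n1: none of the 3 fault types match ✗
  n2: none of the 3 fault types match ✗
  n3: none of the 3 fault types match ✗
  n4: none of the 3 fault types match ✗
  n5: stuck-at-0, inverted output ✓; others ✗
  n6: stuck-at-0, inverted output ✓; others ✗
Consistent faults: {n5 stuck-at-0, n5 inverted output, n6 stuck-at-0, n6 inverted output} — 4 in all.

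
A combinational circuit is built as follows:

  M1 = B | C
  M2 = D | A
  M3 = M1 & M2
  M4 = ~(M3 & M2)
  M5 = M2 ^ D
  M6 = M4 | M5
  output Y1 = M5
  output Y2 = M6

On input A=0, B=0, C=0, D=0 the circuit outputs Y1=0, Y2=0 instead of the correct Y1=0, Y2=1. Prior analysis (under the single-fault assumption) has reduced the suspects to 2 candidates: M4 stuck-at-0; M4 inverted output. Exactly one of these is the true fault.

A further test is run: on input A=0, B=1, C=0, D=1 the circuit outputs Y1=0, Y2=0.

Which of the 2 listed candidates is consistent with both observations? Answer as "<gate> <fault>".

Evaluate each candidate on input A=0, B=1, C=0, D=1:
  M4 stuck-at-0: M1=1, M2=1, M3=1, M4=0 [stuck-at-0], M5=0, M6=0 → Y1=0, Y2=0 — matches
  M4 inverted output: M1=1, M2=1, M3=1, M4=1 [inverted output], M5=0, M6=1 → Y1=0, Y2=1 — eliminated
Only M4 stuck-at-0 reproduces the observed Y1=0, Y2=0.

M4 stuck-at-0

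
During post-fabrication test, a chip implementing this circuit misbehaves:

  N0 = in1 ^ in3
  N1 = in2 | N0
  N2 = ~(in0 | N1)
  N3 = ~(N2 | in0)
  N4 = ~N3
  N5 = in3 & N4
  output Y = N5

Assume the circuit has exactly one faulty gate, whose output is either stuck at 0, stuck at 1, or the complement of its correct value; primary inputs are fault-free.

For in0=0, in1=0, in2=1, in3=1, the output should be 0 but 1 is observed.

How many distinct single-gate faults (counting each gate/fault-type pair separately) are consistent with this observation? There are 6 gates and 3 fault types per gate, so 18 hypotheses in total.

10

Fault-free: N0=1, N1=1, N2=0, N3=1, N4=0, N5=0 → 0. Observed 1.
  N0: none of the 3 fault types match ✗
  N1: stuck-at-0, inverted output ✓; others ✗
  N2: stuck-at-1, inverted output ✓; others ✗
  N3: stuck-at-0, inverted output ✓; others ✗
  N4: stuck-at-1, inverted output ✓; others ✗
  N5: stuck-at-1, inverted output ✓; others ✗
Consistent faults: {N1 stuck-at-0, N1 inverted output, N2 stuck-at-1, N2 inverted output, N3 stuck-at-0, N3 inverted output, N4 stuck-at-1, N4 inverted output, N5 stuck-at-1, N5 inverted output} — 10 in all.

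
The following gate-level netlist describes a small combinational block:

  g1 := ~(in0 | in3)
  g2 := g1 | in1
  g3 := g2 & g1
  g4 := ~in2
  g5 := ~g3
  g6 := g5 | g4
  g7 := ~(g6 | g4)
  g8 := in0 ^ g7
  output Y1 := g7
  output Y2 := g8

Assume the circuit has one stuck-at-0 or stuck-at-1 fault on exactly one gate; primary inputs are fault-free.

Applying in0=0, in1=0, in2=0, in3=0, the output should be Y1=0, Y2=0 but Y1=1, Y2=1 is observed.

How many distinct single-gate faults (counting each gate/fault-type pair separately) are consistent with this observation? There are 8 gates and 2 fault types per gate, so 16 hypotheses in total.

2

Fault-free: g1=1, g2=1, g3=1, g4=1, g5=0, g6=1, g7=0, g8=0 → Y1=0, Y2=0. Observed Y1=1, Y2=1.
  g1: none of the 2 fault types match ✗
  g2: none of the 2 fault types match ✗
  g3: none of the 2 fault types match ✗
  g4: stuck-at-0 ✓; others ✗
  g5: none of the 2 fault types match ✗
  g6: none of the 2 fault types match ✗
  g7: stuck-at-1 ✓; others ✗
  g8: none of the 2 fault types match ✗
Consistent faults: {g4 stuck-at-0, g7 stuck-at-1} — 2 in all.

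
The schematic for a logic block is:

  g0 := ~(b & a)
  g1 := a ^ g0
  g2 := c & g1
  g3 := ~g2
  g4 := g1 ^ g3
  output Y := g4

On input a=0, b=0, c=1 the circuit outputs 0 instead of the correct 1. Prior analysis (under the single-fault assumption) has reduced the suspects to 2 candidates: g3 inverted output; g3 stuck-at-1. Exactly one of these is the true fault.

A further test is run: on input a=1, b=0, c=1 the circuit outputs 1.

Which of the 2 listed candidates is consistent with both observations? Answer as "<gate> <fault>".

g3 stuck-at-1

Evaluate each candidate on input a=1, b=0, c=1:
  g3 inverted output: g0=1, g1=0, g2=0, g3=0 [inverted output], g4=0 → 0 — eliminated
  g3 stuck-at-1: g0=1, g1=0, g2=0, g3=1 [stuck-at-1], g4=1 → 1 — matches
Only g3 stuck-at-1 reproduces the observed 1.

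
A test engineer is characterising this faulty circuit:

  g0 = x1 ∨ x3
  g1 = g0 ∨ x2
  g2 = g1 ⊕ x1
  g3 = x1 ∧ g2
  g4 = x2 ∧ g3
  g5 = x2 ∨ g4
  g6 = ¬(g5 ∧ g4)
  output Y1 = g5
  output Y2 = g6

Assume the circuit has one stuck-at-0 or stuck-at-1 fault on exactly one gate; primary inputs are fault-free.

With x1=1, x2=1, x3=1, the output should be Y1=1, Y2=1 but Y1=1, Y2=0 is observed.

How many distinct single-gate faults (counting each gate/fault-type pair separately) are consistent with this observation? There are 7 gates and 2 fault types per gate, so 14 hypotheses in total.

Fault-free: g0=1, g1=1, g2=0, g3=0, g4=0, g5=1, g6=1 → Y1=1, Y2=1. Observed Y1=1, Y2=0.
  g0 stuck-at-0: output Y1=1, Y2=1 ✗
  g0 stuck-at-1: output Y1=1, Y2=1 ✗
  g1 stuck-at-0: output Y1=1, Y2=0 ✓
  g1 stuck-at-1: output Y1=1, Y2=1 ✗
  g2 stuck-at-0: output Y1=1, Y2=1 ✗
  g2 stuck-at-1: output Y1=1, Y2=0 ✓
  g3 stuck-at-0: output Y1=1, Y2=1 ✗
  g3 stuck-at-1: output Y1=1, Y2=0 ✓
  g4 stuck-at-0: output Y1=1, Y2=1 ✗
  g4 stuck-at-1: output Y1=1, Y2=0 ✓
  g5 stuck-at-0: output Y1=0, Y2=1 ✗
  g5 stuck-at-1: output Y1=1, Y2=1 ✗
  g6 stuck-at-0: output Y1=1, Y2=0 ✓
  g6 stuck-at-1: output Y1=1, Y2=1 ✗
Consistent faults: {g1 stuck-at-0, g2 stuck-at-1, g3 stuck-at-1, g4 stuck-at-1, g6 stuck-at-0} — 5 in all.

5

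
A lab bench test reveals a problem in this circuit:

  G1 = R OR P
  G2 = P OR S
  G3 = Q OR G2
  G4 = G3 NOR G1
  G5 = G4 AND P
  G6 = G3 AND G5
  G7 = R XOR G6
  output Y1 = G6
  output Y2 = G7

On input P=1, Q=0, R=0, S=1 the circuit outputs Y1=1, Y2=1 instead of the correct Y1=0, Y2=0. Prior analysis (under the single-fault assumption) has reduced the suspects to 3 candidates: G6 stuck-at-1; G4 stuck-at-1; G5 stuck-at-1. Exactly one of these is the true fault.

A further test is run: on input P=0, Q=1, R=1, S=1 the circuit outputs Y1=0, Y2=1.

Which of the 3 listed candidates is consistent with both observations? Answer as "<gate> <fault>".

Evaluate each candidate on input P=0, Q=1, R=1, S=1:
  G6 stuck-at-1: G1=1, G2=1, G3=1, G4=0, G5=0, G6=1 [stuck-at-1], G7=0 → Y1=1, Y2=0 — eliminated
  G4 stuck-at-1: G1=1, G2=1, G3=1, G4=1 [stuck-at-1], G5=0, G6=0, G7=1 → Y1=0, Y2=1 — matches
  G5 stuck-at-1: G1=1, G2=1, G3=1, G4=0, G5=1 [stuck-at-1], G6=1, G7=0 → Y1=1, Y2=0 — eliminated
Only G4 stuck-at-1 reproduces the observed Y1=0, Y2=1.

G4 stuck-at-1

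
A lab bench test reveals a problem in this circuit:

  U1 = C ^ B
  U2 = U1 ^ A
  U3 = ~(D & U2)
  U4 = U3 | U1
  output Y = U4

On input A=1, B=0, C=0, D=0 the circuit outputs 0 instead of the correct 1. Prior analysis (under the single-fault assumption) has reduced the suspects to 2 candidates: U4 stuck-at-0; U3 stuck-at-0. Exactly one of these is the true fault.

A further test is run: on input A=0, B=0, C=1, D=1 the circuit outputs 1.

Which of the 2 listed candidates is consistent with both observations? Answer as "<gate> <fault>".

Evaluate each candidate on input A=0, B=0, C=1, D=1:
  U4 stuck-at-0: U1=1, U2=1, U3=0, U4=0 [stuck-at-0] → 0 — eliminated
  U3 stuck-at-0: U1=1, U2=1, U3=0 [stuck-at-0], U4=1 → 1 — matches
Only U3 stuck-at-0 reproduces the observed 1.

U3 stuck-at-0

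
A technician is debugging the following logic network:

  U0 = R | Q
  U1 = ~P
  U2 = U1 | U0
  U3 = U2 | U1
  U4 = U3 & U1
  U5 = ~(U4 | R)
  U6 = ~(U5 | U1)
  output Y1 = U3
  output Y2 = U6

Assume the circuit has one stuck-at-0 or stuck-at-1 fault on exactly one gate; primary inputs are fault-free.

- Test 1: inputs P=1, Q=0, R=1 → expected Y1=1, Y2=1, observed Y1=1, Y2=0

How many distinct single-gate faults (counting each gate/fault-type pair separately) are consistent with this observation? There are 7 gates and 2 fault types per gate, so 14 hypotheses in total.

Fault-free: U0=1, U1=0, U2=1, U3=1, U4=0, U5=0, U6=1 → Y1=1, Y2=1. Observed Y1=1, Y2=0.
  U0 stuck-at-0: output Y1=0, Y2=1 ✗
  U0 stuck-at-1: output Y1=1, Y2=1 ✗
  U1 stuck-at-0: output Y1=1, Y2=1 ✗
  U1 stuck-at-1: output Y1=1, Y2=0 ✓
  U2 stuck-at-0: output Y1=0, Y2=1 ✗
  U2 stuck-at-1: output Y1=1, Y2=1 ✗
  U3 stuck-at-0: output Y1=0, Y2=1 ✗
  U3 stuck-at-1: output Y1=1, Y2=1 ✗
  U4 stuck-at-0: output Y1=1, Y2=1 ✗
  U4 stuck-at-1: output Y1=1, Y2=1 ✗
  U5 stuck-at-0: output Y1=1, Y2=1 ✗
  U5 stuck-at-1: output Y1=1, Y2=0 ✓
  U6 stuck-at-0: output Y1=1, Y2=0 ✓
  U6 stuck-at-1: output Y1=1, Y2=1 ✗
Consistent faults: {U1 stuck-at-1, U5 stuck-at-1, U6 stuck-at-0} — 3 in all.

3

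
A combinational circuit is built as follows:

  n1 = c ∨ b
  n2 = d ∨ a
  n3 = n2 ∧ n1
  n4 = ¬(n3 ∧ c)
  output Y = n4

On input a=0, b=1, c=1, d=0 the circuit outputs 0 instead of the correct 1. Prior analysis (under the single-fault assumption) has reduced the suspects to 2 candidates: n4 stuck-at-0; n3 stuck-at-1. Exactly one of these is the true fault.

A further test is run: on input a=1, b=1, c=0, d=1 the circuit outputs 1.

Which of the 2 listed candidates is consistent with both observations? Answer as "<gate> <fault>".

n3 stuck-at-1

Evaluate each candidate on input a=1, b=1, c=0, d=1:
  n4 stuck-at-0: n1=1, n2=1, n3=1, n4=0 [stuck-at-0] → 0 — eliminated
  n3 stuck-at-1: n1=1, n2=1, n3=1 [stuck-at-1], n4=1 → 1 — matches
Only n3 stuck-at-1 reproduces the observed 1.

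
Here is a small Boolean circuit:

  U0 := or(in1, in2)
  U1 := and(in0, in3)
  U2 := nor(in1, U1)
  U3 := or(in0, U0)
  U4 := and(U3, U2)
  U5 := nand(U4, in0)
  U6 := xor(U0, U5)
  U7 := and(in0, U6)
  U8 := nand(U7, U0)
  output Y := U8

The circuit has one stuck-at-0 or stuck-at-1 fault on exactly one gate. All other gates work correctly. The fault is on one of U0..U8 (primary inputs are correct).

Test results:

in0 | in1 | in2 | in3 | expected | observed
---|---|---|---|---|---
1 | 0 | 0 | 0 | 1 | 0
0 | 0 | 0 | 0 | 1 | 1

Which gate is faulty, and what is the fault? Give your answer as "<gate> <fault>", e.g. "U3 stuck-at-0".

U0 stuck-at-1

Fault-free values for test 1 (in0=1, in1=0, in2=0, in3=0): U0=0, U1=0, U2=1, U3=1, U4=1, U5=0, U6=0, U7=0, U8=1, giving Y=1. Observed 0.
Test 1: faults giving observed 0 are {U0 stuck-at-1, U8 stuck-at-0}.
Test 2 (in0=0, in1=0, in2=0, in3=0): fault-free U0=0, U1=0, U2=1, U3=0, U4=0, U5=1, U6=1, U7=0, U8=1 → 1; observed 1. Eliminates U8 stuck-at-0.
Only U0 stuck-at-1 is consistent with every test.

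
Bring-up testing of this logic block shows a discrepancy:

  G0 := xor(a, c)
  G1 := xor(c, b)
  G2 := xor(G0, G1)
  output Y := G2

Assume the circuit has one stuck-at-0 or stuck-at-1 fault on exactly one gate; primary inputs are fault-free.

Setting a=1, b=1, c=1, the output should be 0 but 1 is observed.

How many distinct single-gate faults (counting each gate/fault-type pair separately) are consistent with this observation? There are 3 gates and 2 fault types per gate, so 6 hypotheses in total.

Fault-free: G0=0, G1=0, G2=0 → 0. Observed 1.
  G0 stuck-at-0: output 0 ✗
  G0 stuck-at-1: output 1 ✓
  G1 stuck-at-0: output 0 ✗
  G1 stuck-at-1: output 1 ✓
  G2 stuck-at-0: output 0 ✗
  G2 stuck-at-1: output 1 ✓
Consistent faults: {G0 stuck-at-1, G1 stuck-at-1, G2 stuck-at-1} — 3 in all.

3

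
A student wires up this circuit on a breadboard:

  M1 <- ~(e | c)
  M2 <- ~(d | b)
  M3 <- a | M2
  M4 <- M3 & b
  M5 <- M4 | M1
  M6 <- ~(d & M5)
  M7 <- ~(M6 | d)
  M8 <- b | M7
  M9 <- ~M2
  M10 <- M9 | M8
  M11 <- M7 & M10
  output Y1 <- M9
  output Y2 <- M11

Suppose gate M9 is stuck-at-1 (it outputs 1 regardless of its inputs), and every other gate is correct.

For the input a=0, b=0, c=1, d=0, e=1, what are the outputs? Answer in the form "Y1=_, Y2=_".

Y1=1, Y2=0

Propagate with M9 forced: M1=0, M2=1, M3=1, M4=0, M5=0, M6=1, M7=0, M8=0, M9=1 [stuck-at-1], M10=1, M11=0.
So the outputs are Y1=1, Y2=0. (Without the fault they would be Y1=0, Y2=0.)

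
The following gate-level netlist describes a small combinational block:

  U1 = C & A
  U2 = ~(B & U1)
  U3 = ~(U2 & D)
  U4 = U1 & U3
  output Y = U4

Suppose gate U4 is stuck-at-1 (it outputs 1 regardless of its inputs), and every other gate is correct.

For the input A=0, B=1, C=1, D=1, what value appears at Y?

1

Propagate with U4 forced: U1=0, U2=1, U3=0, U4=1 [stuck-at-1].
So Y = 1. (Without the fault it would be 0.)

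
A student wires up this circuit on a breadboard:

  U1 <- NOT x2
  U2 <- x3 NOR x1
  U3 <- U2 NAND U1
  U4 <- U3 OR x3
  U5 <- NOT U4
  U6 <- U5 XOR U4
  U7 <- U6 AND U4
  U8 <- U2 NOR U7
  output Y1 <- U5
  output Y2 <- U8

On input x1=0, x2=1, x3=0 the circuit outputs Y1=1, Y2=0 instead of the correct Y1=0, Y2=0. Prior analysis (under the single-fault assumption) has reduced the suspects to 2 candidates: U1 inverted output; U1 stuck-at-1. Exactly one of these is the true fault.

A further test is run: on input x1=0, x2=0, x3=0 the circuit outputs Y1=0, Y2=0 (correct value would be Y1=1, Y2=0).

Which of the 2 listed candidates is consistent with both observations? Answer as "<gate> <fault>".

U1 inverted output

Evaluate each candidate on input x1=0, x2=0, x3=0:
  U1 inverted output: U1=0 [inverted output], U2=1, U3=1, U4=1, U5=0, U6=1, U7=1, U8=0 → Y1=0, Y2=0 — matches
  U1 stuck-at-1: U1=1 [stuck-at-1], U2=1, U3=0, U4=0, U5=1, U6=1, U7=0, U8=0 → Y1=1, Y2=0 — eliminated
Only U1 inverted output reproduces the observed Y1=0, Y2=0.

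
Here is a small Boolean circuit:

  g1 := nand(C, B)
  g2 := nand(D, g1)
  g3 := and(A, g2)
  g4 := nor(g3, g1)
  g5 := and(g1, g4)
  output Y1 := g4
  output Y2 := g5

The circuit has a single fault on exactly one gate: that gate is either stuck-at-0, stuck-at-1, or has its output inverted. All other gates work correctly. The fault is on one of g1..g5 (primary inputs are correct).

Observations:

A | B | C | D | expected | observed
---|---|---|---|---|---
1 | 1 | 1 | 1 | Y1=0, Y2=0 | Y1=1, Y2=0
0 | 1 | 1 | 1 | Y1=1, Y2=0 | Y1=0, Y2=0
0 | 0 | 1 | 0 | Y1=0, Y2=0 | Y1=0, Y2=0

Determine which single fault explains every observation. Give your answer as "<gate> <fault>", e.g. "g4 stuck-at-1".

g3 inverted output

Fault-free values for test 1 (A=1, B=1, C=1, D=1): g1=0, g2=1, g3=1, g4=0, g5=0, giving Y1=0, Y2=0. Observed Y1=1, Y2=0.
Test 1: faults giving observed Y1=1, Y2=0 are {g2 stuck-at-0, g2 inverted output, g3 stuck-at-0, g3 inverted output, g4 stuck-at-1, g4 inverted output}.
Test 2 (A=0, B=1, C=1, D=1): fault-free g1=0, g2=1, g3=0, g4=1, g5=0 → Y1=1, Y2=0; observed Y1=0, Y2=0. Eliminates g2 stuck-at-0, g2 inverted output, g3 stuck-at-0, g4 stuck-at-1.
Test 3 (A=0, B=0, C=1, D=0): fault-free g1=1, g2=1, g3=0, g4=0, g5=0 → Y1=0, Y2=0; observed Y1=0, Y2=0. Eliminates g4 inverted output.
Only g3 inverted output is consistent with every test.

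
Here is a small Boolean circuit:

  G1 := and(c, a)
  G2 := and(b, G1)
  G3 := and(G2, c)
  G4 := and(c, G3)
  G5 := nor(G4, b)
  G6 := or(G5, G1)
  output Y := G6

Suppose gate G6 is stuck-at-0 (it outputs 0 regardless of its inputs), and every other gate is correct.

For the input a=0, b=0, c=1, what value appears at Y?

Propagate with G6 forced: G1=0, G2=0, G3=0, G4=0, G5=1, G6=0 [stuck-at-0].
So Y = 0. (Without the fault it would be 1.)

0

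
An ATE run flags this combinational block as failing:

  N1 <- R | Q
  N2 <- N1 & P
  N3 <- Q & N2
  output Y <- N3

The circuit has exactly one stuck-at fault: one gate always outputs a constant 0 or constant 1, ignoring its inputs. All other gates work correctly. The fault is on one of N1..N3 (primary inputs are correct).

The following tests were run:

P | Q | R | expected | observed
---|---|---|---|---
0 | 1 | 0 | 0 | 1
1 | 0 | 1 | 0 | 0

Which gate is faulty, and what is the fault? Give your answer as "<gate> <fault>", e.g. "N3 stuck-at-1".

N2 stuck-at-1

Fault-free values for test 1 (P=0, Q=1, R=0): N1=1, N2=0, N3=0, giving Y=0. Observed 1.
Test 1: faults giving observed 1 are {N2 stuck-at-1, N3 stuck-at-1}.
Test 2 (P=1, Q=0, R=1): fault-free N1=1, N2=1, N3=0 → 0; observed 0. Eliminates N3 stuck-at-1.
Only N2 stuck-at-1 is consistent with every test.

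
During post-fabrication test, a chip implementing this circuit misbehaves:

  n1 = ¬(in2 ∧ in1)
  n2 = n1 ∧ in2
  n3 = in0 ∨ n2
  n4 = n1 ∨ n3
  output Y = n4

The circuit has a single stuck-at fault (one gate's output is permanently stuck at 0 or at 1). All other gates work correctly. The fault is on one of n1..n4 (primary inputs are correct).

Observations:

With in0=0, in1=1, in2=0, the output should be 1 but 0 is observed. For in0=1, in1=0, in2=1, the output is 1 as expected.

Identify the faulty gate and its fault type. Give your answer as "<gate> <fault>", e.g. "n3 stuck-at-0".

n1 stuck-at-0

Fault-free values for test 1 (in0=0, in1=1, in2=0): n1=1, n2=0, n3=0, n4=1, giving Y=1. Observed 0.
Test 1: faults giving observed 0 are {n1 stuck-at-0, n4 stuck-at-0}.
Test 2 (in0=1, in1=0, in2=1): fault-free n1=1, n2=1, n3=1, n4=1 → 1; observed 1. Eliminates n4 stuck-at-0.
Only n1 stuck-at-0 is consistent with every test.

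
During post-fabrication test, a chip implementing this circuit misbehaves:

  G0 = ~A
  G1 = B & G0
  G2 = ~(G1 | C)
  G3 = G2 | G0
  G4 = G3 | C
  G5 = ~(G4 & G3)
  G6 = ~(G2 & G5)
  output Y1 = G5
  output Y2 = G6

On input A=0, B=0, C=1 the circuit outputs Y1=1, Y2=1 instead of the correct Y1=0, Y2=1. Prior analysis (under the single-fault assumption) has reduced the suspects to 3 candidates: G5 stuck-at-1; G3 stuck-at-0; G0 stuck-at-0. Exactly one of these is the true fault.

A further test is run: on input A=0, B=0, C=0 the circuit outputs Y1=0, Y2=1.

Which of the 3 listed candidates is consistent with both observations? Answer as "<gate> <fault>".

Evaluate each candidate on input A=0, B=0, C=0:
  G5 stuck-at-1: G0=1, G1=0, G2=1, G3=1, G4=1, G5=1 [stuck-at-1], G6=0 → Y1=1, Y2=0 — eliminated
  G3 stuck-at-0: G0=1, G1=0, G2=1, G3=0 [stuck-at-0], G4=0, G5=1, G6=0 → Y1=1, Y2=0 — eliminated
  G0 stuck-at-0: G0=0 [stuck-at-0], G1=0, G2=1, G3=1, G4=1, G5=0, G6=1 → Y1=0, Y2=1 — matches
Only G0 stuck-at-0 reproduces the observed Y1=0, Y2=1.

G0 stuck-at-0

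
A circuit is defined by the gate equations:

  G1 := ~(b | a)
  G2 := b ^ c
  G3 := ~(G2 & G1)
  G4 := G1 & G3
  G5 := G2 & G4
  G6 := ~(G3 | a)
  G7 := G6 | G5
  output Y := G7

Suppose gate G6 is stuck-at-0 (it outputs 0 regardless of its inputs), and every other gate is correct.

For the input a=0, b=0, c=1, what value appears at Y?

Propagate with G6 forced: G1=1, G2=1, G3=0, G4=0, G5=0, G6=0 [stuck-at-0], G7=0.
So Y = 0. (Without the fault it would be 1.)

0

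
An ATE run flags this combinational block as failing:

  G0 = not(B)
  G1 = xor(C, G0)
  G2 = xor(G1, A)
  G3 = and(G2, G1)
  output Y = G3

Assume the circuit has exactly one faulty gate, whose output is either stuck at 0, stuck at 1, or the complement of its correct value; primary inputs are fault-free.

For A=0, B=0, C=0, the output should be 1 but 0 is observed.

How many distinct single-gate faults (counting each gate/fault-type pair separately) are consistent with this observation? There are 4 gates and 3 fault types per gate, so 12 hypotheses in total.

8

Fault-free: G0=1, G1=1, G2=1, G3=1 → 1. Observed 0.
  G0 stuck-at-0: output 0 ✓
  G0 stuck-at-1: output 1 ✗
  G0 inverted output: output 0 ✓
  G1 stuck-at-0: output 0 ✓
  G1 stuck-at-1: output 1 ✗
  G1 inverted output: output 0 ✓
  G2 stuck-at-0: output 0 ✓
  G2 stuck-at-1: output 1 ✗
  G2 inverted output: output 0 ✓
  G3 stuck-at-0: output 0 ✓
  G3 stuck-at-1: output 1 ✗
  G3 inverted output: output 0 ✓
Consistent faults: {G0 stuck-at-0, G0 inverted output, G1 stuck-at-0, G1 inverted output, G2 stuck-at-0, G2 inverted output, G3 stuck-at-0, G3 inverted output} — 8 in all.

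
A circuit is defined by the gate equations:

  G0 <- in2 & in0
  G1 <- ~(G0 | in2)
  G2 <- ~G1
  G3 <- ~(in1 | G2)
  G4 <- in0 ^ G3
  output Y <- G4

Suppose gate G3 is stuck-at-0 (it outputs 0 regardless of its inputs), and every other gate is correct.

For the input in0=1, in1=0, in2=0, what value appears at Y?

1

Propagate with G3 forced: G0=0, G1=1, G2=0, G3=0 [stuck-at-0], G4=1.
So Y = 1. (Without the fault it would be 0.)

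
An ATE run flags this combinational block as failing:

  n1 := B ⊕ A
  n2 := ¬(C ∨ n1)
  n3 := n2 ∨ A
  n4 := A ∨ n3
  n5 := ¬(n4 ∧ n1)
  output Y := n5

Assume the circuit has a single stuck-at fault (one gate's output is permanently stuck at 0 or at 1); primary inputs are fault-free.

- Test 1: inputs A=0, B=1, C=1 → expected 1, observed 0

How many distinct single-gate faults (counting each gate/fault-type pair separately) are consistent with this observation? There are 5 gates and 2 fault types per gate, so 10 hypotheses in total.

Fault-free: n1=1, n2=0, n3=0, n4=0, n5=1 → 1. Observed 0.
  n1 stuck-at-0: output 1 ✗
  n1 stuck-at-1: output 1 ✗
  n2 stuck-at-0: output 1 ✗
  n2 stuck-at-1: output 0 ✓
  n3 stuck-at-0: output 1 ✗
  n3 stuck-at-1: output 0 ✓
  n4 stuck-at-0: output 1 ✗
  n4 stuck-at-1: output 0 ✓
  n5 stuck-at-0: output 0 ✓
  n5 stuck-at-1: output 1 ✗
Consistent faults: {n2 stuck-at-1, n3 stuck-at-1, n4 stuck-at-1, n5 stuck-at-0} — 4 in all.

4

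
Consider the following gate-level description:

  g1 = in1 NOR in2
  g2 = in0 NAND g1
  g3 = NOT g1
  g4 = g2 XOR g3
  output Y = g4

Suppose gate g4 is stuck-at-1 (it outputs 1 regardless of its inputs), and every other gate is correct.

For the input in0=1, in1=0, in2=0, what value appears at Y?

1

Propagate with g4 forced: g1=1, g2=0, g3=0, g4=1 [stuck-at-1].
So Y = 1. (Without the fault it would be 0.)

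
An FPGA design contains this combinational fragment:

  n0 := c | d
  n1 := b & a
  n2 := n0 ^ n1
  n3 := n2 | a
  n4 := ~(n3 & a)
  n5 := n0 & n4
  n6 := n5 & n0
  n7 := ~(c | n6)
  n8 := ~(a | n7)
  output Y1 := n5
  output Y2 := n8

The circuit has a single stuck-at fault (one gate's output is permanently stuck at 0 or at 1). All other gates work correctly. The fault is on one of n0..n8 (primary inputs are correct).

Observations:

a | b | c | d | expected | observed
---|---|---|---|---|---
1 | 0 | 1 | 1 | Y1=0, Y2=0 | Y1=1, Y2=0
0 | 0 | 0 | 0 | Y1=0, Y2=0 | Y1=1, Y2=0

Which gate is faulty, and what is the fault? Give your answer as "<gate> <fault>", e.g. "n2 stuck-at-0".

Fault-free values for test 1 (a=1, b=0, c=1, d=1): n0=1, n1=0, n2=1, n3=1, n4=0, n5=0, n6=0, n7=0, n8=0, giving Y1=0, Y2=0. Observed Y1=1, Y2=0.
Test 1: faults giving observed Y1=1, Y2=0 are {n3 stuck-at-0, n4 stuck-at-1, n5 stuck-at-1}.
Test 2 (a=0, b=0, c=0, d=0): fault-free n0=0, n1=0, n2=0, n3=0, n4=1, n5=0, n6=0, n7=1, n8=0 → Y1=0, Y2=0; observed Y1=1, Y2=0. Eliminates n3 stuck-at-0, n4 stuck-at-1.
Only n5 stuck-at-1 is consistent with every test.

n5 stuck-at-1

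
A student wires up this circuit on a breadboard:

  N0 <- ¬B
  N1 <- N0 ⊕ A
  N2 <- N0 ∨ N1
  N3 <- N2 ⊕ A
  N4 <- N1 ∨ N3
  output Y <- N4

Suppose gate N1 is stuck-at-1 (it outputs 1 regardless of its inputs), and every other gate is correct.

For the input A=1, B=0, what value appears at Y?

1

Propagate with N1 forced: N0=1, N1=1 [stuck-at-1], N2=1, N3=0, N4=1.
So Y = 1. (Without the fault it would be 0.)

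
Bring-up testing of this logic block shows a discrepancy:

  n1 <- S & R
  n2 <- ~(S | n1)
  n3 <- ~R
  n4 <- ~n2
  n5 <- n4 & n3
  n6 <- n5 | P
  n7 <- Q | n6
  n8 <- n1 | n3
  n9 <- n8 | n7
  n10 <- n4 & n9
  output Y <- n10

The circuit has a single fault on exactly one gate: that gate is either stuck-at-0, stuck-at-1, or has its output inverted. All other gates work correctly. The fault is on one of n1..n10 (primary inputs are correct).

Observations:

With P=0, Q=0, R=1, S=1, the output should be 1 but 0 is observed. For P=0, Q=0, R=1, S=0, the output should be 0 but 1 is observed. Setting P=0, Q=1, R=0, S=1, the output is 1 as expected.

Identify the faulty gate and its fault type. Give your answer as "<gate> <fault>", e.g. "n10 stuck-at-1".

Fault-free values for test 1 (P=0, Q=0, R=1, S=1): n1=1, n2=0, n3=0, n4=1, n5=0, n6=0, n7=0, n8=1, n9=1, n10=1, giving Y=1. Observed 0.
Test 1: faults giving observed 0 are {n1 stuck-at-0, n1 inverted output, n2 stuck-at-1, n2 inverted output, n4 stuck-at-0, n4 inverted output, n8 stuck-at-0, n8 inverted output, n9 stuck-at-0, n9 inverted output, n10 stuck-at-0, n10 inverted output}.
Test 2 (P=0, Q=0, R=1, S=0): fault-free n1=0, n2=1, n3=0, n4=0, n5=0, n6=0, n7=0, n8=0, n9=0, n10=0 → 0; observed 1. Eliminates n1 stuck-at-0, n2 stuck-at-1, n2 inverted output, n4 stuck-at-0, n4 inverted output, n8 stuck-at-0, n8 inverted output, n9 stuck-at-0, n9 inverted output, n10 stuck-at-0.
Test 3 (P=0, Q=1, R=0, S=1): fault-free n1=0, n2=0, n3=1, n4=1, n5=1, n6=1, n7=1, n8=1, n9=1, n10=1 → 1; observed 1. Eliminates n10 inverted output.
Only n1 inverted output is consistent with every test.

n1 inverted output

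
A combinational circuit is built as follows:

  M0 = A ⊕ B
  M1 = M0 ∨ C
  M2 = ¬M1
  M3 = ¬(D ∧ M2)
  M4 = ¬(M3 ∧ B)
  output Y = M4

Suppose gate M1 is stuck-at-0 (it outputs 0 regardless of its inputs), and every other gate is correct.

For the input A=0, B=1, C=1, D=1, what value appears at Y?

1

Propagate with M1 forced: M0=1, M1=0 [stuck-at-0], M2=1, M3=0, M4=1.
So Y = 1. (Without the fault it would be 0.)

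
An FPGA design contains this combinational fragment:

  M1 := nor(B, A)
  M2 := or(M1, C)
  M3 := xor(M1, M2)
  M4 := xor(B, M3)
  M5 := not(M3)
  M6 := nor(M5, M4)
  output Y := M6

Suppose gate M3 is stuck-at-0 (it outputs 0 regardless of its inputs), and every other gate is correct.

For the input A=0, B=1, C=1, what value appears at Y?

Propagate with M3 forced: M1=0, M2=1, M3=0 [stuck-at-0], M4=1, M5=1, M6=0.
So Y = 0. (Without the fault it would be 1.)

0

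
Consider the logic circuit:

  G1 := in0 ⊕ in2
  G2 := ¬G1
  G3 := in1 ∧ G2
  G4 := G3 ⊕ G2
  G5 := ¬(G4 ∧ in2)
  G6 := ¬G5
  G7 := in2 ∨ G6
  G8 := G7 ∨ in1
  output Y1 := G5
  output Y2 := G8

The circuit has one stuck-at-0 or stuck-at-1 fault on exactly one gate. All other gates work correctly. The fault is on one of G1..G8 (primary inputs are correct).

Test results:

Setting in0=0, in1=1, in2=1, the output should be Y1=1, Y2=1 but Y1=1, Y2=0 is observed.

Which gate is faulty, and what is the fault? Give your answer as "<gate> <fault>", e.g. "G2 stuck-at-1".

Fault-free values for test 1 (in0=0, in1=1, in2=1): G1=1, G2=0, G3=0, G4=0, G5=1, G6=0, G7=1, G8=1, giving Y1=1, Y2=1. Observed Y1=1, Y2=0.
Test 1: faults giving observed Y1=1, Y2=0 are {G8 stuck-at-0}.
Only G8 stuck-at-0 is consistent with every test.

G8 stuck-at-0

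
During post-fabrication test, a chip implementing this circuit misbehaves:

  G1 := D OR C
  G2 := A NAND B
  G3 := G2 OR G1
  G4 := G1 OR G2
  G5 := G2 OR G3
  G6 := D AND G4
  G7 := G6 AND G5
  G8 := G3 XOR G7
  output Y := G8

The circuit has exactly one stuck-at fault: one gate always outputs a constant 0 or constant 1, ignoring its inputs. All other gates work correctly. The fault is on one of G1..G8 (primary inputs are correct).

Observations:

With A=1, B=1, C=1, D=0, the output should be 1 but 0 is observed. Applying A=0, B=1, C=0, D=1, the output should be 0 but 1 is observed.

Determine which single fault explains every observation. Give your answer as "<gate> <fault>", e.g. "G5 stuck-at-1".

Fault-free values for test 1 (A=1, B=1, C=1, D=0): G1=1, G2=0, G3=1, G4=1, G5=1, G6=0, G7=0, G8=1, giving Y=1. Observed 0.
Test 1: faults giving observed 0 are {G1 stuck-at-0, G3 stuck-at-0, G6 stuck-at-1, G7 stuck-at-1, G8 stuck-at-0}.
Test 2 (A=0, B=1, C=0, D=1): fault-free G1=1, G2=1, G3=1, G4=1, G5=1, G6=1, G7=1, G8=0 → 0; observed 1. Eliminates G1 stuck-at-0, G6 stuck-at-1, G7 stuck-at-1, G8 stuck-at-0.
Only G3 stuck-at-0 is consistent with every test.

G3 stuck-at-0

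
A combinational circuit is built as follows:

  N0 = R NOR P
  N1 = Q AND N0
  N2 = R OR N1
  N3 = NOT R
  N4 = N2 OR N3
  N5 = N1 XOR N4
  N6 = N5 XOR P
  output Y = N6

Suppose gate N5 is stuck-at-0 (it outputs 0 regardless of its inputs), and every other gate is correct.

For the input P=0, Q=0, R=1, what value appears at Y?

Propagate with N5 forced: N0=0, N1=0, N2=1, N3=0, N4=1, N5=0 [stuck-at-0], N6=0.
So Y = 0. (Without the fault it would be 1.)

0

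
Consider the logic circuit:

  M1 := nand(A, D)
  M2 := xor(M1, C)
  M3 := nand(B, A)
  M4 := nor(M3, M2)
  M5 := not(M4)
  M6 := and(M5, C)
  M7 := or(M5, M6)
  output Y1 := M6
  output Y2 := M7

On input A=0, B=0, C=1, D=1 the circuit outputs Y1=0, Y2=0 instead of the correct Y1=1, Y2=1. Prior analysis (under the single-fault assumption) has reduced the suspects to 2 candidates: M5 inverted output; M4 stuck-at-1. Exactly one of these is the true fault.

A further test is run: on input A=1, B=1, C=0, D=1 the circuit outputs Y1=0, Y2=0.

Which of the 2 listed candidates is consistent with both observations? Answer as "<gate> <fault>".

M4 stuck-at-1

Evaluate each candidate on input A=1, B=1, C=0, D=1:
  M5 inverted output: M1=0, M2=0, M3=0, M4=1, M5=1 [inverted output], M6=0, M7=1 → Y1=0, Y2=1 — eliminated
  M4 stuck-at-1: M1=0, M2=0, M3=0, M4=1 [stuck-at-1], M5=0, M6=0, M7=0 → Y1=0, Y2=0 — matches
Only M4 stuck-at-1 reproduces the observed Y1=0, Y2=0.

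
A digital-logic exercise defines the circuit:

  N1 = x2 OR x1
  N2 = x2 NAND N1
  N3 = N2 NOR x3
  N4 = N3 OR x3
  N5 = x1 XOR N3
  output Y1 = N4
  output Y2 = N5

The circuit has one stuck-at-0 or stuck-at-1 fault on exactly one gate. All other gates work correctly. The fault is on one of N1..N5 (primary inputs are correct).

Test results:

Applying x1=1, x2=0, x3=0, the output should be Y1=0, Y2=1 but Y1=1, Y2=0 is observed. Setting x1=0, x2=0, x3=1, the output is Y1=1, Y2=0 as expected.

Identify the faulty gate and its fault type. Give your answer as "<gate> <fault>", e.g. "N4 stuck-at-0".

N2 stuck-at-0

Fault-free values for test 1 (x1=1, x2=0, x3=0): N1=1, N2=1, N3=0, N4=0, N5=1, giving Y1=0, Y2=1. Observed Y1=1, Y2=0.
Test 1: faults giving observed Y1=1, Y2=0 are {N2 stuck-at-0, N3 stuck-at-1}.
Test 2 (x1=0, x2=0, x3=1): fault-free N1=0, N2=1, N3=0, N4=1, N5=0 → Y1=1, Y2=0; observed Y1=1, Y2=0. Eliminates N3 stuck-at-1.
Only N2 stuck-at-0 is consistent with every test.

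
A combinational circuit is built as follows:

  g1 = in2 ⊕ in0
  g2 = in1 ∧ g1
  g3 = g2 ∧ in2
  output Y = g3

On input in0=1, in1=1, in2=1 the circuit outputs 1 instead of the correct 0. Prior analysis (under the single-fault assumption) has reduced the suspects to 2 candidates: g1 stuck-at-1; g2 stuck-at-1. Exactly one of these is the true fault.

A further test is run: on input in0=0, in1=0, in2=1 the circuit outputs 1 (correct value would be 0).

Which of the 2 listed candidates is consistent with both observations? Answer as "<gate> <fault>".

Evaluate each candidate on input in0=0, in1=0, in2=1:
  g1 stuck-at-1: g1=1 [stuck-at-1], g2=0, g3=0 → 0 — eliminated
  g2 stuck-at-1: g1=1, g2=1 [stuck-at-1], g3=1 → 1 — matches
Only g2 stuck-at-1 reproduces the observed 1.

g2 stuck-at-1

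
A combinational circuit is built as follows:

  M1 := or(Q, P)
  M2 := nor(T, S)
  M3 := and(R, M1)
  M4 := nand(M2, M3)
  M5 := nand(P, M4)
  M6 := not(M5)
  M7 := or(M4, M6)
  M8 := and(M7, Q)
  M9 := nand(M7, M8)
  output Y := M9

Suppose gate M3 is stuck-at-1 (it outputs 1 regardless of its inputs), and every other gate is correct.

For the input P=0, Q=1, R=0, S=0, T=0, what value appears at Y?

1

Propagate with M3 forced: M1=1, M2=1, M3=1 [stuck-at-1], M4=0, M5=1, M6=0, M7=0, M8=0, M9=1.
So Y = 1. (Without the fault it would be 0.)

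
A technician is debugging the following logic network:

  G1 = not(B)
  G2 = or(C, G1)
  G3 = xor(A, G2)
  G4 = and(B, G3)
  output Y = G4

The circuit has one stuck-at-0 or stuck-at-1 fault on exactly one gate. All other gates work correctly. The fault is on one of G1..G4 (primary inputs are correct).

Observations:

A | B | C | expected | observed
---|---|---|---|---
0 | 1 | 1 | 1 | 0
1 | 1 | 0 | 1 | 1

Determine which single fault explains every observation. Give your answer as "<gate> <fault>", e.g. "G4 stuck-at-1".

G2 stuck-at-0

Fault-free values for test 1 (A=0, B=1, C=1): G1=0, G2=1, G3=1, G4=1, giving Y=1. Observed 0.
Test 1: faults giving observed 0 are {G2 stuck-at-0, G3 stuck-at-0, G4 stuck-at-0}.
Test 2 (A=1, B=1, C=0): fault-free G1=0, G2=0, G3=1, G4=1 → 1; observed 1. Eliminates G3 stuck-at-0, G4 stuck-at-0.
Only G2 stuck-at-0 is consistent with every test.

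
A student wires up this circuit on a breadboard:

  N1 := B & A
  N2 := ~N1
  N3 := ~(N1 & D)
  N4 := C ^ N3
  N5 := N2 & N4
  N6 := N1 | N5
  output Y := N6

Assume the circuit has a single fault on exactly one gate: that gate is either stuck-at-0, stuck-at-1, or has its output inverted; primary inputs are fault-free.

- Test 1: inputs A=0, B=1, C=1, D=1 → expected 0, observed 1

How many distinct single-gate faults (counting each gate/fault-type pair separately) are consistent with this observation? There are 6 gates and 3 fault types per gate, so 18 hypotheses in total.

10

Fault-free: N1=0, N2=1, N3=1, N4=0, N5=0, N6=0 → 0. Observed 1.
  N1: stuck-at-1, inverted output ✓; others ✗
  N2: none of the 3 fault types match ✗
  N3: stuck-at-0, inverted output ✓; others ✗
  N4: stuck-at-1, inverted output ✓; others ✗
  N5: stuck-at-1, inverted output ✓; others ✗
  N6: stuck-at-1, inverted output ✓; others ✗
Consistent faults: {N1 stuck-at-1, N1 inverted output, N3 stuck-at-0, N3 inverted output, N4 stuck-at-1, N4 inverted output, N5 stuck-at-1, N5 inverted output, N6 stuck-at-1, N6 inverted output} — 10 in all.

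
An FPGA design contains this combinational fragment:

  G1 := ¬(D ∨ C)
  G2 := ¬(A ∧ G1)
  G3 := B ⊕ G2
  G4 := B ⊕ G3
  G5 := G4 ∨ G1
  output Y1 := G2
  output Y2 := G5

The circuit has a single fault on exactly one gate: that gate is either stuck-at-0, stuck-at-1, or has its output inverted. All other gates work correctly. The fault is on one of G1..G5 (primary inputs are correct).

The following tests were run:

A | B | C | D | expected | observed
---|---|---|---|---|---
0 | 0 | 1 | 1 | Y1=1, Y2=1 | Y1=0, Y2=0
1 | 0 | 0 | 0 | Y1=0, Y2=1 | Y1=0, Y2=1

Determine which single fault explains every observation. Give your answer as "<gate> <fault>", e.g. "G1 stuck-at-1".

G2 stuck-at-0

Fault-free values for test 1 (A=0, B=0, C=1, D=1): G1=0, G2=1, G3=1, G4=1, G5=1, giving Y1=1, Y2=1. Observed Y1=0, Y2=0.
Test 1: faults giving observed Y1=0, Y2=0 are {G2 stuck-at-0, G2 inverted output}.
Test 2 (A=1, B=0, C=0, D=0): fault-free G1=1, G2=0, G3=0, G4=0, G5=1 → Y1=0, Y2=1; observed Y1=0, Y2=1. Eliminates G2 inverted output.
Only G2 stuck-at-0 is consistent with every test.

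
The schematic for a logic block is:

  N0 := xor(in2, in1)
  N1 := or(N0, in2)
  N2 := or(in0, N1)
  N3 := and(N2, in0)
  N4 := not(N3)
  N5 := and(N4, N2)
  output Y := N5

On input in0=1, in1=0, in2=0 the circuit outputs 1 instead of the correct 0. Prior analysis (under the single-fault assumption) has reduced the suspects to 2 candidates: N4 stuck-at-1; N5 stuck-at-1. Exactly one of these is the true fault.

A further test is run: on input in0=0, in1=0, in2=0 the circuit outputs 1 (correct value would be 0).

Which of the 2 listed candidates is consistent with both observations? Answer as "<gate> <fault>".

Evaluate each candidate on input in0=0, in1=0, in2=0:
  N4 stuck-at-1: N0=0, N1=0, N2=0, N3=0, N4=1 [stuck-at-1], N5=0 → 0 — eliminated
  N5 stuck-at-1: N0=0, N1=0, N2=0, N3=0, N4=1, N5=1 [stuck-at-1] → 1 — matches
Only N5 stuck-at-1 reproduces the observed 1.

N5 stuck-at-1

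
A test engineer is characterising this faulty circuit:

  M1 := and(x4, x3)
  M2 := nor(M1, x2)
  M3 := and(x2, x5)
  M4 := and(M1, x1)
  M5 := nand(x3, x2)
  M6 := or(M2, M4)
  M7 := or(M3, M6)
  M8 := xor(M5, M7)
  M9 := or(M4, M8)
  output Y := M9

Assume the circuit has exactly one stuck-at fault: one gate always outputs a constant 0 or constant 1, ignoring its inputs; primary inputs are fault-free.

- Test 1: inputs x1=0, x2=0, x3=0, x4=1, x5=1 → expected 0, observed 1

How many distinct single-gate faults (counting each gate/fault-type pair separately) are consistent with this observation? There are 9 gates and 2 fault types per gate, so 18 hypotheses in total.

Fault-free: M1=0, M2=1, M3=0, M4=0, M5=1, M6=1, M7=1, M8=0, M9=0 → 0. Observed 1.
  M1: stuck-at-1 ✓; others ✗
  M2: stuck-at-0 ✓; others ✗
  M3: none of the 2 fault types match ✗
  M4: stuck-at-1 ✓; others ✗
  M5: stuck-at-0 ✓; others ✗
  M6: stuck-at-0 ✓; others ✗
  M7: stuck-at-0 ✓; others ✗
  M8: stuck-at-1 ✓; others ✗
  M9: stuck-at-1 ✓; others ✗
Consistent faults: {M1 stuck-at-1, M2 stuck-at-0, M4 stuck-at-1, M5 stuck-at-0, M6 stuck-at-0, M7 stuck-at-0, M8 stuck-at-1, M9 stuck-at-1} — 8 in all.

8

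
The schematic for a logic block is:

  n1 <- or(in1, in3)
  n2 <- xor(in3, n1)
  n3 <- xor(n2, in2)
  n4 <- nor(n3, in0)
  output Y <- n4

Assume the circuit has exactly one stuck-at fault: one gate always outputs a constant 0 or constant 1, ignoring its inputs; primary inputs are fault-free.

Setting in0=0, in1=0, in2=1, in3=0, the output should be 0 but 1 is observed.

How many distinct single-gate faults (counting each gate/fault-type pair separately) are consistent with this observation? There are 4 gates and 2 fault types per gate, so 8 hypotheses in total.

Fault-free: n1=0, n2=0, n3=1, n4=0 → 0. Observed 1.
  n1 stuck-at-0: output 0 ✗
  n1 stuck-at-1: output 1 ✓
  n2 stuck-at-0: output 0 ✗
  n2 stuck-at-1: output 1 ✓
  n3 stuck-at-0: output 1 ✓
  n3 stuck-at-1: output 0 ✗
  n4 stuck-at-0: output 0 ✗
  n4 stuck-at-1: output 1 ✓
Consistent faults: {n1 stuck-at-1, n2 stuck-at-1, n3 stuck-at-0, n4 stuck-at-1} — 4 in all.

4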